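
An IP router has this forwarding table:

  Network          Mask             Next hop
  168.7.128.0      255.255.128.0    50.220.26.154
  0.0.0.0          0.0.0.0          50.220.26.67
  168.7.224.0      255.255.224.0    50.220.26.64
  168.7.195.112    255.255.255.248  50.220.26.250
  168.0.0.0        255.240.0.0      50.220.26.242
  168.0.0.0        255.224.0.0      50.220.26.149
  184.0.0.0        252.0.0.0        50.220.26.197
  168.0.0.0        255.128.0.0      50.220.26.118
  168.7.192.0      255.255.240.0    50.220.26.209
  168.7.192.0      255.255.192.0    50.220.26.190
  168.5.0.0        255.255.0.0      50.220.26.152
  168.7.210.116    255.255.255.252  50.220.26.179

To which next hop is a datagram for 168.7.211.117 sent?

50.220.26.190

Routes whose prefix contains 168.7.211.117:
  0.0.0.0/0 (default, matches everything) -> 50.220.26.67
  168.0.0.0/9 (168.0.0.0 - 168.127.255.255) -> 50.220.26.118
  168.0.0.0/11 (168.0.0.0 - 168.31.255.255) -> 50.220.26.149
  168.0.0.0/12 (168.0.0.0 - 168.15.255.255) -> 50.220.26.242
  168.7.128.0/17 (168.7.128.0 - 168.7.255.255) -> 50.220.26.154
  168.7.192.0/18 (168.7.192.0 - 168.7.255.255) -> 50.220.26.190
More-specific entries that do NOT match:
  168.7.210.116/30 (168.7.210.116 - 168.7.210.119) does not contain 168.7.211.117
  168.7.195.112/29 (168.7.195.112 - 168.7.195.119) does not contain 168.7.211.117
  168.7.192.0/20 (168.7.192.0 - 168.7.207.255) does not contain 168.7.211.117
  168.7.224.0/19 (168.7.224.0 - 168.7.255.255) does not contain 168.7.211.117
Longest matching prefix is /18 -> next hop 50.220.26.190.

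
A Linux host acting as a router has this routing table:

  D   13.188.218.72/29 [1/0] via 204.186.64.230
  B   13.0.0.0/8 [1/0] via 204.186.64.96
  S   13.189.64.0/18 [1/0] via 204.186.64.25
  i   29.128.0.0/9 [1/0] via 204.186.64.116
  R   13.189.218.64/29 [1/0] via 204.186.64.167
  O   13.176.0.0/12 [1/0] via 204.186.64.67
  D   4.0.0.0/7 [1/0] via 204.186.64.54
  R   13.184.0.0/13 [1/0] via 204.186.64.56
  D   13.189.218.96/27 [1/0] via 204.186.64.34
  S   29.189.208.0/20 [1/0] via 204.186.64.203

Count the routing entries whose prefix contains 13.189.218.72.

3

Prefixes containing 13.189.218.72:
  13.0.0.0/8 (13.0.0.0 - 13.255.255.255)
  13.176.0.0/12 (13.176.0.0 - 13.191.255.255)
  13.184.0.0/13 (13.184.0.0 - 13.191.255.255)
Total matching entries: 3.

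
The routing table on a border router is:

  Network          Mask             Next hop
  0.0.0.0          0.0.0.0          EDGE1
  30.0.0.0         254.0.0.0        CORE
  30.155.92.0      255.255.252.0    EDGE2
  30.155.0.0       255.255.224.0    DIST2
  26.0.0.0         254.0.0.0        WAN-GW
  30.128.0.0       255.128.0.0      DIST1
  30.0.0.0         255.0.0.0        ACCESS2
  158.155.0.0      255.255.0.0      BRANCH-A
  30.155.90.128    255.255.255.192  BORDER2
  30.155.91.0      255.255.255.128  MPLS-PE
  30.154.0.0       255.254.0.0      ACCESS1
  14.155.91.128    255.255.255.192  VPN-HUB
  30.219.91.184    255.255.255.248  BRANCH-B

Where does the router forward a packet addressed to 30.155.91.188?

Routes whose prefix contains 30.155.91.188:
  0.0.0.0/0 (default, matches everything) -> EDGE1
  30.0.0.0/7 (30.0.0.0 - 31.255.255.255) -> CORE
  30.0.0.0/8 (30.0.0.0 - 30.255.255.255) -> ACCESS2
  30.128.0.0/9 (30.128.0.0 - 30.255.255.255) -> DIST1
  30.154.0.0/15 (30.154.0.0 - 30.155.255.255) -> ACCESS1
More-specific entries that do NOT match:
  30.219.91.184/29 (30.219.91.184 - 30.219.91.191) does not contain 30.155.91.188
  30.155.90.128/26 (30.155.90.128 - 30.155.90.191) does not contain 30.155.91.188
  14.155.91.128/26 (14.155.91.128 - 14.155.91.191) does not contain 30.155.91.188
  30.155.91.0/25 (30.155.91.0 - 30.155.91.127) does not contain 30.155.91.188
  30.155.92.0/22 (30.155.92.0 - 30.155.95.255) does not contain 30.155.91.188
  30.155.0.0/19 (30.155.0.0 - 30.155.31.255) does not contain 30.155.91.188
  158.155.0.0/16 (158.155.0.0 - 158.155.255.255) does not contain 30.155.91.188
Longest matching prefix is /15 -> next hop ACCESS1.

ACCESS1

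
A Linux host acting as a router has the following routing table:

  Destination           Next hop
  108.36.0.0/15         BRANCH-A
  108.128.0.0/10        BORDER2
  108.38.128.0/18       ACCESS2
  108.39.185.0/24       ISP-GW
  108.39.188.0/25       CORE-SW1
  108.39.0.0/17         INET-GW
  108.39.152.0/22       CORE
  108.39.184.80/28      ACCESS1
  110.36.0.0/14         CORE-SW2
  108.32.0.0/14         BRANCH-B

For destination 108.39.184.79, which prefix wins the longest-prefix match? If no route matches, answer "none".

none

108.39.184.79 is outside every listed prefix and there is no default route.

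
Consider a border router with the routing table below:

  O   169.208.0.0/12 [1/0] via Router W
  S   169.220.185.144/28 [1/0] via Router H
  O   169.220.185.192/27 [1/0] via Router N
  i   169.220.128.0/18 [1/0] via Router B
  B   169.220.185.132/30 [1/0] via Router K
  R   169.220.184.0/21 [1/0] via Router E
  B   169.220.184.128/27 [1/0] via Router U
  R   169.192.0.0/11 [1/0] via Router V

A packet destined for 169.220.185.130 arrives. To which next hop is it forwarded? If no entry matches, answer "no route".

Routes whose prefix contains 169.220.185.130:
  169.192.0.0/11 (169.192.0.0 - 169.223.255.255) -> Router V
  169.208.0.0/12 (169.208.0.0 - 169.223.255.255) -> Router W
  169.220.128.0/18 (169.220.128.0 - 169.220.191.255) -> Router B
  169.220.184.0/21 (169.220.184.0 - 169.220.191.255) -> Router E
More-specific entries that do NOT match:
  169.220.185.132/30 (169.220.185.132 - 169.220.185.135) does not contain 169.220.185.130
  169.220.185.144/28 (169.220.185.144 - 169.220.185.159) does not contain 169.220.185.130
  169.220.185.192/27 (169.220.185.192 - 169.220.185.223) does not contain 169.220.185.130
  169.220.184.128/27 (169.220.184.128 - 169.220.184.159) does not contain 169.220.185.130
Longest matching prefix is /21 -> next hop Router E.

Router E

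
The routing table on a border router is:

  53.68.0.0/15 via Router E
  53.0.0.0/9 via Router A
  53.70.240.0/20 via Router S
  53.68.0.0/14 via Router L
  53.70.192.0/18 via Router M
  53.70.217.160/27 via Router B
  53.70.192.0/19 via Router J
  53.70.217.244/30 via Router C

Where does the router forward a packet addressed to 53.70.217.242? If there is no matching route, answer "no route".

Router J

Routes whose prefix contains 53.70.217.242:
  53.0.0.0/9 (53.0.0.0 - 53.127.255.255) -> Router A
  53.68.0.0/14 (53.68.0.0 - 53.71.255.255) -> Router L
  53.70.192.0/18 (53.70.192.0 - 53.70.255.255) -> Router M
  53.70.192.0/19 (53.70.192.0 - 53.70.223.255) -> Router J
More-specific entries that do NOT match:
  53.70.217.244/30 (53.70.217.244 - 53.70.217.247) does not contain 53.70.217.242
  53.70.217.160/27 (53.70.217.160 - 53.70.217.191) does not contain 53.70.217.242
  53.70.240.0/20 (53.70.240.0 - 53.70.255.255) does not contain 53.70.217.242
Longest matching prefix is /19 -> next hop Router J.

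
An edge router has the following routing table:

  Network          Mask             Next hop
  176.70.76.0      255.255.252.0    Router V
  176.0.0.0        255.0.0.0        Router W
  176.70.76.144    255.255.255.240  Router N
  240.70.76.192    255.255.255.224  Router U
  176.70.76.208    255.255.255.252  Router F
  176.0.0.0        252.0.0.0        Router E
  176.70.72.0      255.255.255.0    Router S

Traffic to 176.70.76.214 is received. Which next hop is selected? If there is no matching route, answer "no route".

Routes whose prefix contains 176.70.76.214:
  176.0.0.0/6 (176.0.0.0 - 179.255.255.255) -> Router E
  176.0.0.0/8 (176.0.0.0 - 176.255.255.255) -> Router W
  176.70.76.0/22 (176.70.76.0 - 176.70.79.255) -> Router V
More-specific entries that do NOT match:
  176.70.76.208/30 (176.70.76.208 - 176.70.76.211) does not contain 176.70.76.214
  176.70.76.144/28 (176.70.76.144 - 176.70.76.159) does not contain 176.70.76.214
  240.70.76.192/27 (240.70.76.192 - 240.70.76.223) does not contain 176.70.76.214
  176.70.72.0/24 (176.70.72.0 - 176.70.72.255) does not contain 176.70.76.214
Longest matching prefix is /22 -> next hop Router V.

Router V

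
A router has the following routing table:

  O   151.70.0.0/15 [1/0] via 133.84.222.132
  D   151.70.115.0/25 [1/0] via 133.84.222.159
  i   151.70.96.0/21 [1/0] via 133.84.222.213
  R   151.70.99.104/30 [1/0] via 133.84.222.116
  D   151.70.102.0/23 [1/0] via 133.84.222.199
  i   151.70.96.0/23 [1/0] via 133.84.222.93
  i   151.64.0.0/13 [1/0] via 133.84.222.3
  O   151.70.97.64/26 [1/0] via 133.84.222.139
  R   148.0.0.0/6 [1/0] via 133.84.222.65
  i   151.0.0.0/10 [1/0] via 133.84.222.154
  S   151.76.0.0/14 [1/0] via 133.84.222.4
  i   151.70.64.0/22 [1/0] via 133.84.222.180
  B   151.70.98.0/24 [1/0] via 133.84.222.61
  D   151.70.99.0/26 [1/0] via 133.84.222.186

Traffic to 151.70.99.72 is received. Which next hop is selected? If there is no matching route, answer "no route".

Routes whose prefix contains 151.70.99.72:
  148.0.0.0/6 (148.0.0.0 - 151.255.255.255) -> 133.84.222.65
  151.64.0.0/13 (151.64.0.0 - 151.71.255.255) -> 133.84.222.3
  151.70.0.0/15 (151.70.0.0 - 151.71.255.255) -> 133.84.222.132
  151.70.96.0/21 (151.70.96.0 - 151.70.103.255) -> 133.84.222.213
More-specific entries that do NOT match:
  151.70.99.104/30 (151.70.99.104 - 151.70.99.107) does not contain 151.70.99.72
  151.70.97.64/26 (151.70.97.64 - 151.70.97.127) does not contain 151.70.99.72
  151.70.99.0/26 (151.70.99.0 - 151.70.99.63) does not contain 151.70.99.72
  151.70.115.0/25 (151.70.115.0 - 151.70.115.127) does not contain 151.70.99.72
  151.70.98.0/24 (151.70.98.0 - 151.70.98.255) does not contain 151.70.99.72
  151.70.102.0/23 (151.70.102.0 - 151.70.103.255) does not contain 151.70.99.72
  151.70.96.0/23 (151.70.96.0 - 151.70.97.255) does not contain 151.70.99.72
  151.70.64.0/22 (151.70.64.0 - 151.70.67.255) does not contain 151.70.99.72
Longest matching prefix is /21 -> next hop 133.84.222.213.

133.84.222.213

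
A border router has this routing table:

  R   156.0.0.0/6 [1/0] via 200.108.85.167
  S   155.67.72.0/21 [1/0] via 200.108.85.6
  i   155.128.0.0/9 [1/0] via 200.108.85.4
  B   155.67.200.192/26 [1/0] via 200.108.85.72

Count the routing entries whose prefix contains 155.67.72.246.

1

Prefixes containing 155.67.72.246:
  155.67.72.0/21 (155.67.72.0 - 155.67.79.255)
Total matching entries: 1.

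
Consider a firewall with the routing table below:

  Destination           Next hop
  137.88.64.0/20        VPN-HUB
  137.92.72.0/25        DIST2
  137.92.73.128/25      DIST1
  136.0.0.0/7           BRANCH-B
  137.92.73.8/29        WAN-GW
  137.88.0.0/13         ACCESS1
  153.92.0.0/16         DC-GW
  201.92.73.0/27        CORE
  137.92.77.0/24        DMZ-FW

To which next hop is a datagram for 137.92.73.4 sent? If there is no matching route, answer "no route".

Routes whose prefix contains 137.92.73.4:
  136.0.0.0/7 (136.0.0.0 - 137.255.255.255) -> BRANCH-B
  137.88.0.0/13 (137.88.0.0 - 137.95.255.255) -> ACCESS1
More-specific entries that do NOT match:
  137.92.73.8/29 (137.92.73.8 - 137.92.73.15) does not contain 137.92.73.4
  201.92.73.0/27 (201.92.73.0 - 201.92.73.31) does not contain 137.92.73.4
  137.92.72.0/25 (137.92.72.0 - 137.92.72.127) does not contain 137.92.73.4
  137.92.73.128/25 (137.92.73.128 - 137.92.73.255) does not contain 137.92.73.4
  137.92.77.0/24 (137.92.77.0 - 137.92.77.255) does not contain 137.92.73.4
  137.88.64.0/20 (137.88.64.0 - 137.88.79.255) does not contain 137.92.73.4
  153.92.0.0/16 (153.92.0.0 - 153.92.255.255) does not contain 137.92.73.4
Longest matching prefix is /13 -> next hop ACCESS1.

ACCESS1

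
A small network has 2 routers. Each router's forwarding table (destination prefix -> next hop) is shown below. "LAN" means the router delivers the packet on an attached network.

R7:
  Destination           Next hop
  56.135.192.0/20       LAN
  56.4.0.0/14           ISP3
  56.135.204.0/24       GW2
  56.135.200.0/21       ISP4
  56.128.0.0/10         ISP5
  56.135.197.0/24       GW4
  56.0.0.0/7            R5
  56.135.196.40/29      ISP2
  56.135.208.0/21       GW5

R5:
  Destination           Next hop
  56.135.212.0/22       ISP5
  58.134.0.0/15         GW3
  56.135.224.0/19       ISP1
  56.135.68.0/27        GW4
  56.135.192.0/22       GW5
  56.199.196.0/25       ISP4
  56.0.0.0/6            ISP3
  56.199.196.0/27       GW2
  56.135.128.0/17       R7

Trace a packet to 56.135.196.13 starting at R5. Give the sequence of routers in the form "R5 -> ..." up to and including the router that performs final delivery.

At R5: longest match for 56.135.196.13 is 56.135.128.0/17 -> R7
At R7: longest match for 56.135.196.13 is 56.135.192.0/20 -> LAN

R5 -> R7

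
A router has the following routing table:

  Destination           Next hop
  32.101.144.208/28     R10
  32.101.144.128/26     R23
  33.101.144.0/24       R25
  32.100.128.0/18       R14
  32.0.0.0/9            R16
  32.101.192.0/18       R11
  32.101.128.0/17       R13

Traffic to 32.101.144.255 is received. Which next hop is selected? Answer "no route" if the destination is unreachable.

Routes whose prefix contains 32.101.144.255:
  32.0.0.0/9 (32.0.0.0 - 32.127.255.255) -> R16
  32.101.128.0/17 (32.101.128.0 - 32.101.255.255) -> R13
More-specific entries that do NOT match:
  32.101.144.208/28 (32.101.144.208 - 32.101.144.223) does not contain 32.101.144.255
  32.101.144.128/26 (32.101.144.128 - 32.101.144.191) does not contain 32.101.144.255
  33.101.144.0/24 (33.101.144.0 - 33.101.144.255) does not contain 32.101.144.255
  32.100.128.0/18 (32.100.128.0 - 32.100.191.255) does not contain 32.101.144.255
  32.101.192.0/18 (32.101.192.0 - 32.101.255.255) does not contain 32.101.144.255
Longest matching prefix is /17 -> next hop R13.

R13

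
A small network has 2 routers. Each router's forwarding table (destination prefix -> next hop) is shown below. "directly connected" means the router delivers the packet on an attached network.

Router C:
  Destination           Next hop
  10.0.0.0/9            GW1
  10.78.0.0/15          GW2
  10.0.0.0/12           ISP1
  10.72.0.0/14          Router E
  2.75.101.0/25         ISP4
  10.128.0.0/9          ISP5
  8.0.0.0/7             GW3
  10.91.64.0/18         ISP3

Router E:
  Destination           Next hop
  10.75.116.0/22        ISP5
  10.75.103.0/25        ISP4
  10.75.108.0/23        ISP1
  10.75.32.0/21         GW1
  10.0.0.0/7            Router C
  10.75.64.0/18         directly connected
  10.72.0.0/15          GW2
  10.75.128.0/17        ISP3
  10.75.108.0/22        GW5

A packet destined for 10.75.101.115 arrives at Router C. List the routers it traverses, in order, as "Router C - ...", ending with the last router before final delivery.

Router C - Router E

At Router C: longest match for 10.75.101.115 is 10.72.0.0/14 -> Router E
At Router E: longest match for 10.75.101.115 is 10.75.64.0/18 -> directly connected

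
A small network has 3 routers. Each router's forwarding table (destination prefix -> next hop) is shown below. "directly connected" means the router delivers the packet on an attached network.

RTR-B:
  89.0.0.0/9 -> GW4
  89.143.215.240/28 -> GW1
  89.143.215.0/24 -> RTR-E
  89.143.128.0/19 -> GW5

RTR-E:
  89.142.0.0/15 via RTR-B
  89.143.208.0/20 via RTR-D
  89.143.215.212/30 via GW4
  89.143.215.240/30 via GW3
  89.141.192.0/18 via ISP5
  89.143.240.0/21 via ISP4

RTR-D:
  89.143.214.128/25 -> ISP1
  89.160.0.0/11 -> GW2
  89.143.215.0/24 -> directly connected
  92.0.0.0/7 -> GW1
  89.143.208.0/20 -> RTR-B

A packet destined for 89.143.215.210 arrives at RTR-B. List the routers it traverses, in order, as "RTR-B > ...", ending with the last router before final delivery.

RTR-B > RTR-E > RTR-D

At RTR-B: longest match for 89.143.215.210 is 89.143.215.0/24 -> RTR-E
At RTR-E: longest match for 89.143.215.210 is 89.143.208.0/20 -> RTR-D
At RTR-D: longest match for 89.143.215.210 is 89.143.215.0/24 -> directly connected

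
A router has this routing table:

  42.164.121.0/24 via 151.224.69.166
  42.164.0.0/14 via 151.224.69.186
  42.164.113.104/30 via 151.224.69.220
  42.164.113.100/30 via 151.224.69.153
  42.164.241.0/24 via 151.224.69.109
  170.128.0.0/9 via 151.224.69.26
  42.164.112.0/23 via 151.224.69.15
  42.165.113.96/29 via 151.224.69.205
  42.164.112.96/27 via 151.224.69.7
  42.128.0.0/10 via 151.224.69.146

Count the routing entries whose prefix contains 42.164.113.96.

Prefixes containing 42.164.113.96:
  42.128.0.0/10 (42.128.0.0 - 42.191.255.255)
  42.164.0.0/14 (42.164.0.0 - 42.167.255.255)
  42.164.112.0/23 (42.164.112.0 - 42.164.113.255)
Total matching entries: 3.

3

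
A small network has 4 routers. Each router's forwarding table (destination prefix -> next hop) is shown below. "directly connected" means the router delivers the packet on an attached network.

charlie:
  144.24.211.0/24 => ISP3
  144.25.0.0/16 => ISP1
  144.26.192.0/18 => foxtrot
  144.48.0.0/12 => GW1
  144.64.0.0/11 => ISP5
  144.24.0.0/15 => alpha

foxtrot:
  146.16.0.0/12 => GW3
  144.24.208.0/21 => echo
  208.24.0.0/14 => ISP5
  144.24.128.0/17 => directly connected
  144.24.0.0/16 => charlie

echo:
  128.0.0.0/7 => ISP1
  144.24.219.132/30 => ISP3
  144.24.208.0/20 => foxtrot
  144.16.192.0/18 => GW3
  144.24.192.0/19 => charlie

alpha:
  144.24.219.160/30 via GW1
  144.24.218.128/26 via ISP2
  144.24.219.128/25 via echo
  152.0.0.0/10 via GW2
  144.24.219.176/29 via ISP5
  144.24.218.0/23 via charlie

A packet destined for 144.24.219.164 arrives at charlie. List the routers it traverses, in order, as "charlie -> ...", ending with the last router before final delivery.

At charlie: longest match for 144.24.219.164 is 144.24.0.0/15 -> alpha
At alpha: longest match for 144.24.219.164 is 144.24.219.128/25 -> echo
At echo: longest match for 144.24.219.164 is 144.24.208.0/20 -> foxtrot
At foxtrot: longest match for 144.24.219.164 is 144.24.128.0/17 -> directly connected

charlie -> alpha -> echo -> foxtrot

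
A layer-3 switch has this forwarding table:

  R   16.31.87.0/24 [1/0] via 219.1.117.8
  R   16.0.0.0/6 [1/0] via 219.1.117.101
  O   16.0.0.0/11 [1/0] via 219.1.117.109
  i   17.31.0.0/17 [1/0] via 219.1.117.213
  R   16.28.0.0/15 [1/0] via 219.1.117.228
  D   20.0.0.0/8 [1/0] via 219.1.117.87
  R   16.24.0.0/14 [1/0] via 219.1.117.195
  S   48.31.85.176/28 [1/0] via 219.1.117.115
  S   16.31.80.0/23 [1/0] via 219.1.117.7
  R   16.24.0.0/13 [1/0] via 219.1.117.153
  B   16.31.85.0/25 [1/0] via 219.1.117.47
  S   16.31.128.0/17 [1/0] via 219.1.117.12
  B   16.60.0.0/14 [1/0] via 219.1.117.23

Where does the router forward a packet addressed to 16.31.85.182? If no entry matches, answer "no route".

Routes whose prefix contains 16.31.85.182:
  16.0.0.0/6 (16.0.0.0 - 19.255.255.255) -> 219.1.117.101
  16.0.0.0/11 (16.0.0.0 - 16.31.255.255) -> 219.1.117.109
  16.24.0.0/13 (16.24.0.0 - 16.31.255.255) -> 219.1.117.153
More-specific entries that do NOT match:
  48.31.85.176/28 (48.31.85.176 - 48.31.85.191) does not contain 16.31.85.182
  16.31.85.0/25 (16.31.85.0 - 16.31.85.127) does not contain 16.31.85.182
  16.31.87.0/24 (16.31.87.0 - 16.31.87.255) does not contain 16.31.85.182
  16.31.80.0/23 (16.31.80.0 - 16.31.81.255) does not contain 16.31.85.182
  17.31.0.0/17 (17.31.0.0 - 17.31.127.255) does not contain 16.31.85.182
  16.31.128.0/17 (16.31.128.0 - 16.31.255.255) does not contain 16.31.85.182
  16.28.0.0/15 (16.28.0.0 - 16.29.255.255) does not contain 16.31.85.182
  16.24.0.0/14 (16.24.0.0 - 16.27.255.255) does not contain 16.31.85.182
  16.60.0.0/14 (16.60.0.0 - 16.63.255.255) does not contain 16.31.85.182
Longest matching prefix is /13 -> next hop 219.1.117.153.

219.1.117.153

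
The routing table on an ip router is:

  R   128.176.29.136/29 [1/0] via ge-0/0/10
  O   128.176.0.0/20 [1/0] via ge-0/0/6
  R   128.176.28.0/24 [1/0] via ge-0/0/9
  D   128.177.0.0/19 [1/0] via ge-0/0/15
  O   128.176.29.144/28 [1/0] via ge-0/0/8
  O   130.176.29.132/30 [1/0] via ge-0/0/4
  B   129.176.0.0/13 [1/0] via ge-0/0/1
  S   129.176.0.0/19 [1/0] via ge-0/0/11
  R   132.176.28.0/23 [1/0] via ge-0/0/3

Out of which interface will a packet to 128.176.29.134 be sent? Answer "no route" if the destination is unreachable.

No entry's prefix contains 128.176.29.134; there is no default route.

no route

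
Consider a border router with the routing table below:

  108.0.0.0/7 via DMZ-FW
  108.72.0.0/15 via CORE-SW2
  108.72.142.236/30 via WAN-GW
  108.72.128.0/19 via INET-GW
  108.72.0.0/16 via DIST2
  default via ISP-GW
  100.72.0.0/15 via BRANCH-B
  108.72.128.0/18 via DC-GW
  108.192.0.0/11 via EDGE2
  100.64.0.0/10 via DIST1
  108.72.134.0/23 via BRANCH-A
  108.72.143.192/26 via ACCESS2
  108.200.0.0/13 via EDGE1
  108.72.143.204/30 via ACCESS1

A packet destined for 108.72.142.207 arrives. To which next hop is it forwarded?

INET-GW

Routes whose prefix contains 108.72.142.207:
  0.0.0.0/0 (default, matches everything) -> ISP-GW
  108.0.0.0/7 (108.0.0.0 - 109.255.255.255) -> DMZ-FW
  108.72.0.0/15 (108.72.0.0 - 108.73.255.255) -> CORE-SW2
  108.72.0.0/16 (108.72.0.0 - 108.72.255.255) -> DIST2
  108.72.128.0/18 (108.72.128.0 - 108.72.191.255) -> DC-GW
  108.72.128.0/19 (108.72.128.0 - 108.72.159.255) -> INET-GW
More-specific entries that do NOT match:
  108.72.142.236/30 (108.72.142.236 - 108.72.142.239) does not contain 108.72.142.207
  108.72.143.204/30 (108.72.143.204 - 108.72.143.207) does not contain 108.72.142.207
  108.72.143.192/26 (108.72.143.192 - 108.72.143.255) does not contain 108.72.142.207
  108.72.134.0/23 (108.72.134.0 - 108.72.135.255) does not contain 108.72.142.207
Longest matching prefix is /19 -> next hop INET-GW.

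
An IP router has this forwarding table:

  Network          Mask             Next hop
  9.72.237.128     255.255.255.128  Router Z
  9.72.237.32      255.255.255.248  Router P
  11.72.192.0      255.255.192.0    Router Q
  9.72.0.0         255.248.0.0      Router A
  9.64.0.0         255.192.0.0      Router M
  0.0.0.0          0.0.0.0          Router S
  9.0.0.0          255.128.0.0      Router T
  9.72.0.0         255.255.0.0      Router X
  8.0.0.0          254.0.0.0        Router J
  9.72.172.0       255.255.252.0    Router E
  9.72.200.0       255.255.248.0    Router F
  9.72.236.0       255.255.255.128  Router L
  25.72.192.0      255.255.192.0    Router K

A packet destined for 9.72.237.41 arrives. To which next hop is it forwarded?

Router X

Routes whose prefix contains 9.72.237.41:
  0.0.0.0/0 (default, matches everything) -> Router S
  8.0.0.0/7 (8.0.0.0 - 9.255.255.255) -> Router J
  9.0.0.0/9 (9.0.0.0 - 9.127.255.255) -> Router T
  9.64.0.0/10 (9.64.0.0 - 9.127.255.255) -> Router M
  9.72.0.0/13 (9.72.0.0 - 9.79.255.255) -> Router A
  9.72.0.0/16 (9.72.0.0 - 9.72.255.255) -> Router X
More-specific entries that do NOT match:
  9.72.237.32/29 (9.72.237.32 - 9.72.237.39) does not contain 9.72.237.41
  9.72.237.128/25 (9.72.237.128 - 9.72.237.255) does not contain 9.72.237.41
  9.72.236.0/25 (9.72.236.0 - 9.72.236.127) does not contain 9.72.237.41
  9.72.172.0/22 (9.72.172.0 - 9.72.175.255) does not contain 9.72.237.41
  9.72.200.0/21 (9.72.200.0 - 9.72.207.255) does not contain 9.72.237.41
  11.72.192.0/18 (11.72.192.0 - 11.72.255.255) does not contain 9.72.237.41
  25.72.192.0/18 (25.72.192.0 - 25.72.255.255) does not contain 9.72.237.41
Longest matching prefix is /16 -> next hop Router X.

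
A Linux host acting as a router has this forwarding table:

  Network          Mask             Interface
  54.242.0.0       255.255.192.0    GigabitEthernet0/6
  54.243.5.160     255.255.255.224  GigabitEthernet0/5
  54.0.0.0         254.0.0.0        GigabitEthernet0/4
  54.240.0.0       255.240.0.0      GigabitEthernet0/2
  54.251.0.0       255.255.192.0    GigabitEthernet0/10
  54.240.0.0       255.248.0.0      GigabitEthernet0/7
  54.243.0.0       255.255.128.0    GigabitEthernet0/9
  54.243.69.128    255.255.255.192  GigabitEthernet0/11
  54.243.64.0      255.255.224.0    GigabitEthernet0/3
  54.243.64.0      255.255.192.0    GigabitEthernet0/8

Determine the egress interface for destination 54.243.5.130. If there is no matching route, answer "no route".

GigabitEthernet0/9

Routes whose prefix contains 54.243.5.130:
  54.0.0.0/7 (54.0.0.0 - 55.255.255.255) -> GigabitEthernet0/4
  54.240.0.0/12 (54.240.0.0 - 54.255.255.255) -> GigabitEthernet0/2
  54.240.0.0/13 (54.240.0.0 - 54.247.255.255) -> GigabitEthernet0/7
  54.243.0.0/17 (54.243.0.0 - 54.243.127.255) -> GigabitEthernet0/9
More-specific entries that do NOT match:
  54.243.5.160/27 (54.243.5.160 - 54.243.5.191) does not contain 54.243.5.130
  54.243.69.128/26 (54.243.69.128 - 54.243.69.191) does not contain 54.243.5.130
  54.243.64.0/19 (54.243.64.0 - 54.243.95.255) does not contain 54.243.5.130
  54.242.0.0/18 (54.242.0.0 - 54.242.63.255) does not contain 54.243.5.130
  54.251.0.0/18 (54.251.0.0 - 54.251.63.255) does not contain 54.243.5.130
  54.243.64.0/18 (54.243.64.0 - 54.243.127.255) does not contain 54.243.5.130
Longest matching prefix is /17 -> interface GigabitEthernet0/9.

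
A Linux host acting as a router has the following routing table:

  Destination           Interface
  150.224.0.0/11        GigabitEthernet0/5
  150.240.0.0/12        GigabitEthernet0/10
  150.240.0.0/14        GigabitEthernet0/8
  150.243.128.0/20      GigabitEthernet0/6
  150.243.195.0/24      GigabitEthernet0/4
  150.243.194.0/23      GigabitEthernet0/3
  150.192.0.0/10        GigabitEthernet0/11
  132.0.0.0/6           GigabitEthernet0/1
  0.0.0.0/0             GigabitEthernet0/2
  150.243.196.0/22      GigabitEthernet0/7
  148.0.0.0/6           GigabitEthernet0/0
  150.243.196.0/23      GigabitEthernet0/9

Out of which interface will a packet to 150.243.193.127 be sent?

Routes whose prefix contains 150.243.193.127:
  0.0.0.0/0 (default, matches everything) -> GigabitEthernet0/2
  148.0.0.0/6 (148.0.0.0 - 151.255.255.255) -> GigabitEthernet0/0
  150.192.0.0/10 (150.192.0.0 - 150.255.255.255) -> GigabitEthernet0/11
  150.224.0.0/11 (150.224.0.0 - 150.255.255.255) -> GigabitEthernet0/5
  150.240.0.0/12 (150.240.0.0 - 150.255.255.255) -> GigabitEthernet0/10
  150.240.0.0/14 (150.240.0.0 - 150.243.255.255) -> GigabitEthernet0/8
More-specific entries that do NOT match:
  150.243.195.0/24 (150.243.195.0 - 150.243.195.255) does not contain 150.243.193.127
  150.243.194.0/23 (150.243.194.0 - 150.243.195.255) does not contain 150.243.193.127
  150.243.196.0/23 (150.243.196.0 - 150.243.197.255) does not contain 150.243.193.127
  150.243.196.0/22 (150.243.196.0 - 150.243.199.255) does not contain 150.243.193.127
  150.243.128.0/20 (150.243.128.0 - 150.243.143.255) does not contain 150.243.193.127
Longest matching prefix is /14 -> interface GigabitEthernet0/8.

GigabitEthernet0/8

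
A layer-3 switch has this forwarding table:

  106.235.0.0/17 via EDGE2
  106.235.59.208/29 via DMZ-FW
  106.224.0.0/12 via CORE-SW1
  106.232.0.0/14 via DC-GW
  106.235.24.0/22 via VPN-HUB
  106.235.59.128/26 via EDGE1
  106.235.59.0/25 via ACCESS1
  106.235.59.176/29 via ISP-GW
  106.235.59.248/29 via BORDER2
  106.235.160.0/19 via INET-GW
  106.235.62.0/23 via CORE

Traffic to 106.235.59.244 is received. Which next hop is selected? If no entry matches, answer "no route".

Routes whose prefix contains 106.235.59.244:
  106.224.0.0/12 (106.224.0.0 - 106.239.255.255) -> CORE-SW1
  106.232.0.0/14 (106.232.0.0 - 106.235.255.255) -> DC-GW
  106.235.0.0/17 (106.235.0.0 - 106.235.127.255) -> EDGE2
More-specific entries that do NOT match:
  106.235.59.208/29 (106.235.59.208 - 106.235.59.215) does not contain 106.235.59.244
  106.235.59.176/29 (106.235.59.176 - 106.235.59.183) does not contain 106.235.59.244
  106.235.59.248/29 (106.235.59.248 - 106.235.59.255) does not contain 106.235.59.244
  106.235.59.128/26 (106.235.59.128 - 106.235.59.191) does not contain 106.235.59.244
  106.235.59.0/25 (106.235.59.0 - 106.235.59.127) does not contain 106.235.59.244
  106.235.62.0/23 (106.235.62.0 - 106.235.63.255) does not contain 106.235.59.244
  106.235.24.0/22 (106.235.24.0 - 106.235.27.255) does not contain 106.235.59.244
  106.235.160.0/19 (106.235.160.0 - 106.235.191.255) does not contain 106.235.59.244
Longest matching prefix is /17 -> next hop EDGE2.

EDGE2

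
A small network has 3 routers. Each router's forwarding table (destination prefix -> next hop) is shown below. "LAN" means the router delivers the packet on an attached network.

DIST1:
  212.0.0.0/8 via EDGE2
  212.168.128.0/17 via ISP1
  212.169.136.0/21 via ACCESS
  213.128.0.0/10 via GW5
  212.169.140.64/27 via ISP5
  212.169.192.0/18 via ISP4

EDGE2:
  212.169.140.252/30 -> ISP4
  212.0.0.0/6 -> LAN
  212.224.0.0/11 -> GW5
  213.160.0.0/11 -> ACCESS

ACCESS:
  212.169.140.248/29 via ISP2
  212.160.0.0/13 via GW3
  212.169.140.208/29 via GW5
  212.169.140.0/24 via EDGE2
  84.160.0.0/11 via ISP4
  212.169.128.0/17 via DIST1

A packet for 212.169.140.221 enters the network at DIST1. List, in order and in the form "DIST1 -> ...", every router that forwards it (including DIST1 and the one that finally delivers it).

At DIST1: longest match for 212.169.140.221 is 212.169.136.0/21 -> ACCESS
At ACCESS: longest match for 212.169.140.221 is 212.169.140.0/24 -> EDGE2
At EDGE2: longest match for 212.169.140.221 is 212.0.0.0/6 -> LAN

DIST1 -> ACCESS -> EDGE2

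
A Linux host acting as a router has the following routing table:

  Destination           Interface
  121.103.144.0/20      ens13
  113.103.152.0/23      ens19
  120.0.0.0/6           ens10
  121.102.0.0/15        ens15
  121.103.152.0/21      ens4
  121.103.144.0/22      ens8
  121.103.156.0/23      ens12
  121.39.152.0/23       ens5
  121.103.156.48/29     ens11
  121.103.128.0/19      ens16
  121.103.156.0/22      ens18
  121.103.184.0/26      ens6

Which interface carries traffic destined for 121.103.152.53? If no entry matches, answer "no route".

Routes whose prefix contains 121.103.152.53:
  120.0.0.0/6 (120.0.0.0 - 123.255.255.255) -> ens10
  121.102.0.0/15 (121.102.0.0 - 121.103.255.255) -> ens15
  121.103.128.0/19 (121.103.128.0 - 121.103.159.255) -> ens16
  121.103.144.0/20 (121.103.144.0 - 121.103.159.255) -> ens13
  121.103.152.0/21 (121.103.152.0 - 121.103.159.255) -> ens4
More-specific entries that do NOT match:
  121.103.156.48/29 (121.103.156.48 - 121.103.156.55) does not contain 121.103.152.53
  121.103.184.0/26 (121.103.184.0 - 121.103.184.63) does not contain 121.103.152.53
  113.103.152.0/23 (113.103.152.0 - 113.103.153.255) does not contain 121.103.152.53
  121.103.156.0/23 (121.103.156.0 - 121.103.157.255) does not contain 121.103.152.53
  121.39.152.0/23 (121.39.152.0 - 121.39.153.255) does not contain 121.103.152.53
  121.103.144.0/22 (121.103.144.0 - 121.103.147.255) does not contain 121.103.152.53
  121.103.156.0/22 (121.103.156.0 - 121.103.159.255) does not contain 121.103.152.53
Longest matching prefix is /21 -> interface ens4.

ens4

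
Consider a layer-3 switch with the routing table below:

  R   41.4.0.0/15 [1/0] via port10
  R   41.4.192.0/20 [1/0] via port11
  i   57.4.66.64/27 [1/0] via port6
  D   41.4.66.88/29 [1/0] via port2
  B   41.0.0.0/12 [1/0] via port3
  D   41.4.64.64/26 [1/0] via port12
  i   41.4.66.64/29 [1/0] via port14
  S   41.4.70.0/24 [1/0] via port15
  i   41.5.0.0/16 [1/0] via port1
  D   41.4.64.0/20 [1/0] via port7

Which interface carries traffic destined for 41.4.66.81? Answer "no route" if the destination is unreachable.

port7

Routes whose prefix contains 41.4.66.81:
  41.0.0.0/12 (41.0.0.0 - 41.15.255.255) -> port3
  41.4.0.0/15 (41.4.0.0 - 41.5.255.255) -> port10
  41.4.64.0/20 (41.4.64.0 - 41.4.79.255) -> port7
More-specific entries that do NOT match:
  41.4.66.88/29 (41.4.66.88 - 41.4.66.95) does not contain 41.4.66.81
  41.4.66.64/29 (41.4.66.64 - 41.4.66.71) does not contain 41.4.66.81
  57.4.66.64/27 (57.4.66.64 - 57.4.66.95) does not contain 41.4.66.81
  41.4.64.64/26 (41.4.64.64 - 41.4.64.127) does not contain 41.4.66.81
  41.4.70.0/24 (41.4.70.0 - 41.4.70.255) does not contain 41.4.66.81
Longest matching prefix is /20 -> interface port7.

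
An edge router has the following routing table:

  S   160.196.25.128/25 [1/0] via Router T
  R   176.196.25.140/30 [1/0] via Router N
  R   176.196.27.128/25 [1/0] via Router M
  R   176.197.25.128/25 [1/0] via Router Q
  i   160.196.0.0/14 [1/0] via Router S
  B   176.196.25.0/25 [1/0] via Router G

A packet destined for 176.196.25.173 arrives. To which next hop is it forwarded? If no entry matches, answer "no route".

No entry's prefix contains 176.196.25.173; there is no default route.

no route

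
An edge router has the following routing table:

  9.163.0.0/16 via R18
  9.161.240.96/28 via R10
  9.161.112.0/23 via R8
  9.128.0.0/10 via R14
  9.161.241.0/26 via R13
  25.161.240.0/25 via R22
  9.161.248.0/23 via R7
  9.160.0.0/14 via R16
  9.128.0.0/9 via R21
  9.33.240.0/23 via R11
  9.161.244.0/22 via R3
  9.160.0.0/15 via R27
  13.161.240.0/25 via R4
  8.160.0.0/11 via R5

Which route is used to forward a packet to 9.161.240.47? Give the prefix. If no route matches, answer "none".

9.160.0.0/15

Entries matching 9.161.240.47:
  9.128.0.0/9 (9.128.0.0 - 9.255.255.255)
  9.128.0.0/10 (9.128.0.0 - 9.191.255.255)
  9.160.0.0/14 (9.160.0.0 - 9.163.255.255)
  9.160.0.0/15 (9.160.0.0 - 9.161.255.255)
Most specific is 9.160.0.0/15.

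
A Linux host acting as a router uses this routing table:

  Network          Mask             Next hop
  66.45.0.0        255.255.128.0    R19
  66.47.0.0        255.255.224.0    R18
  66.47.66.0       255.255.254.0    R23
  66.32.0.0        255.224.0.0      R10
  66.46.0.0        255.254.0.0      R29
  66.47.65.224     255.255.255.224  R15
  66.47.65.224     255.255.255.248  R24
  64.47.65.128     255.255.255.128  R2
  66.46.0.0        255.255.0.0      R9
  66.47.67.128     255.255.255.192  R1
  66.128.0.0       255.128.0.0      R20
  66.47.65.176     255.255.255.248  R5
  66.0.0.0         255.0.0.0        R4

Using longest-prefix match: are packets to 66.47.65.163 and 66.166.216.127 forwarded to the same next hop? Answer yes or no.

66.47.65.163: longest match 66.46.0.0/15 -> R29
66.166.216.127: longest match 66.128.0.0/9 -> R20

no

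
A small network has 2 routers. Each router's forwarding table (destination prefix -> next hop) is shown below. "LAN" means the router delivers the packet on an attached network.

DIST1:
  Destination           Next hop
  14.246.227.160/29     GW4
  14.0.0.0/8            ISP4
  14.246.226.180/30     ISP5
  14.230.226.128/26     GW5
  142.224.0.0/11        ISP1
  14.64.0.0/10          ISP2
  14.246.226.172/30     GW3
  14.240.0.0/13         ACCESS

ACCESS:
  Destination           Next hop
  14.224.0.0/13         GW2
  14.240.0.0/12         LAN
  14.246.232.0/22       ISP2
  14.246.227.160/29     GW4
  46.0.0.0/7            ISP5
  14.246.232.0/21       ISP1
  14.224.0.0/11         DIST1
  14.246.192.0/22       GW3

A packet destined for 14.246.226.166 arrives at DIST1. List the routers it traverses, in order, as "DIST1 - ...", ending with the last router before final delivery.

DIST1 - ACCESS

At DIST1: longest match for 14.246.226.166 is 14.240.0.0/13 -> ACCESS
At ACCESS: longest match for 14.246.226.166 is 14.240.0.0/12 -> LAN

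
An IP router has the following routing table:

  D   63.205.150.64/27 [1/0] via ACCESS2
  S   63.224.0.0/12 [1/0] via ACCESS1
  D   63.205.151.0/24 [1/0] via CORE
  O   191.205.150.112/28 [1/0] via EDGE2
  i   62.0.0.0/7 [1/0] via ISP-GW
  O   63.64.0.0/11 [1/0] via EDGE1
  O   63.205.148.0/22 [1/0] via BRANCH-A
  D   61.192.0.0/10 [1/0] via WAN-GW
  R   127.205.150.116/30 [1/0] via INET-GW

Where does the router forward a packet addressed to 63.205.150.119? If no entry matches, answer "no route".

BRANCH-A

Routes whose prefix contains 63.205.150.119:
  62.0.0.0/7 (62.0.0.0 - 63.255.255.255) -> ISP-GW
  63.205.148.0/22 (63.205.148.0 - 63.205.151.255) -> BRANCH-A
More-specific entries that do NOT match:
  127.205.150.116/30 (127.205.150.116 - 127.205.150.119) does not contain 63.205.150.119
  191.205.150.112/28 (191.205.150.112 - 191.205.150.127) does not contain 63.205.150.119
  63.205.150.64/27 (63.205.150.64 - 63.205.150.95) does not contain 63.205.150.119
  63.205.151.0/24 (63.205.151.0 - 63.205.151.255) does not contain 63.205.150.119
Longest matching prefix is /22 -> next hop BRANCH-A.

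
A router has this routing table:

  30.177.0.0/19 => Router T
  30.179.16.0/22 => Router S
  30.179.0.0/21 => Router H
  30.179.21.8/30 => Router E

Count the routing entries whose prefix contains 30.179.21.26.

0

No listed prefix contains 30.179.21.26.
Total matching entries: 0.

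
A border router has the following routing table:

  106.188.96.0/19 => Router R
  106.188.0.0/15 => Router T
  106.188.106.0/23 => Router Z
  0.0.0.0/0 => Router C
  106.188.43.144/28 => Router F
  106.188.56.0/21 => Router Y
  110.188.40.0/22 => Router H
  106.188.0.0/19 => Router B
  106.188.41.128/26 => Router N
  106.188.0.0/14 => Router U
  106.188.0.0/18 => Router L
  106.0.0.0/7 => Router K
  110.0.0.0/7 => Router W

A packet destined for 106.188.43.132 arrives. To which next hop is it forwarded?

Routes whose prefix contains 106.188.43.132:
  0.0.0.0/0 (default, matches everything) -> Router C
  106.0.0.0/7 (106.0.0.0 - 107.255.255.255) -> Router K
  106.188.0.0/14 (106.188.0.0 - 106.191.255.255) -> Router U
  106.188.0.0/15 (106.188.0.0 - 106.189.255.255) -> Router T
  106.188.0.0/18 (106.188.0.0 - 106.188.63.255) -> Router L
More-specific entries that do NOT match:
  106.188.43.144/28 (106.188.43.144 - 106.188.43.159) does not contain 106.188.43.132
  106.188.41.128/26 (106.188.41.128 - 106.188.41.191) does not contain 106.188.43.132
  106.188.106.0/23 (106.188.106.0 - 106.188.107.255) does not contain 106.188.43.132
  110.188.40.0/22 (110.188.40.0 - 110.188.43.255) does not contain 106.188.43.132
  106.188.56.0/21 (106.188.56.0 - 106.188.63.255) does not contain 106.188.43.132
  106.188.96.0/19 (106.188.96.0 - 106.188.127.255) does not contain 106.188.43.132
  106.188.0.0/19 (106.188.0.0 - 106.188.31.255) does not contain 106.188.43.132
Longest matching prefix is /18 -> next hop Router L.

Router L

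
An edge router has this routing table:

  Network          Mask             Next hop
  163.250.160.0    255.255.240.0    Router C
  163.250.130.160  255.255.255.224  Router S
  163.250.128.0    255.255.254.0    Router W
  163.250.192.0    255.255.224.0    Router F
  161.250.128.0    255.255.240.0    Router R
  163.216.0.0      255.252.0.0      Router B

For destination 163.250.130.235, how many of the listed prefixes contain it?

No listed prefix contains 163.250.130.235.
Total matching entries: 0.

0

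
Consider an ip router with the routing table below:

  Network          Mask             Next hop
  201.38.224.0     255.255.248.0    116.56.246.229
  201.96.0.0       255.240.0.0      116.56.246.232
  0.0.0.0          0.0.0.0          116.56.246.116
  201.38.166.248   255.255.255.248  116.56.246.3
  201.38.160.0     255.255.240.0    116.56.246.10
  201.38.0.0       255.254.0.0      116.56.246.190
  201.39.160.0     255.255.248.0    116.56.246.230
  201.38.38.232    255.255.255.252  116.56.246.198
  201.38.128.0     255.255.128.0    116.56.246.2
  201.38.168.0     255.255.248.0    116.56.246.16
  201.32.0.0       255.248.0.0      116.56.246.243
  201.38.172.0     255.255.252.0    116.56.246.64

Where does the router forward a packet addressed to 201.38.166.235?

116.56.246.10

Routes whose prefix contains 201.38.166.235:
  0.0.0.0/0 (default, matches everything) -> 116.56.246.116
  201.32.0.0/13 (201.32.0.0 - 201.39.255.255) -> 116.56.246.243
  201.38.0.0/15 (201.38.0.0 - 201.39.255.255) -> 116.56.246.190
  201.38.128.0/17 (201.38.128.0 - 201.38.255.255) -> 116.56.246.2
  201.38.160.0/20 (201.38.160.0 - 201.38.175.255) -> 116.56.246.10
More-specific entries that do NOT match:
  201.38.38.232/30 (201.38.38.232 - 201.38.38.235) does not contain 201.38.166.235
  201.38.166.248/29 (201.38.166.248 - 201.38.166.255) does not contain 201.38.166.235
  201.38.172.0/22 (201.38.172.0 - 201.38.175.255) does not contain 201.38.166.235
  201.38.224.0/21 (201.38.224.0 - 201.38.231.255) does not contain 201.38.166.235
  201.39.160.0/21 (201.39.160.0 - 201.39.167.255) does not contain 201.38.166.235
  201.38.168.0/21 (201.38.168.0 - 201.38.175.255) does not contain 201.38.166.235
Longest matching prefix is /20 -> next hop 116.56.246.10.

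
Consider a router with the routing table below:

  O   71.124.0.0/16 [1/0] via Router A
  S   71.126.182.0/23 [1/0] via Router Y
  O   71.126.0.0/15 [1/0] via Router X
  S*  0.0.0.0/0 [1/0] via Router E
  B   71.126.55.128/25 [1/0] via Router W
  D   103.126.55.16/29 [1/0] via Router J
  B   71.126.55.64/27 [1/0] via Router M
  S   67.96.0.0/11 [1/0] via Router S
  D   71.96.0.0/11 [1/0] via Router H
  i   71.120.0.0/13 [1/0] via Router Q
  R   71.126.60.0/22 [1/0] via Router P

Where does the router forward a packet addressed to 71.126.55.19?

Router X

Routes whose prefix contains 71.126.55.19:
  0.0.0.0/0 (default, matches everything) -> Router E
  71.96.0.0/11 (71.96.0.0 - 71.127.255.255) -> Router H
  71.120.0.0/13 (71.120.0.0 - 71.127.255.255) -> Router Q
  71.126.0.0/15 (71.126.0.0 - 71.127.255.255) -> Router X
More-specific entries that do NOT match:
  103.126.55.16/29 (103.126.55.16 - 103.126.55.23) does not contain 71.126.55.19
  71.126.55.64/27 (71.126.55.64 - 71.126.55.95) does not contain 71.126.55.19
  71.126.55.128/25 (71.126.55.128 - 71.126.55.255) does not contain 71.126.55.19
  71.126.182.0/23 (71.126.182.0 - 71.126.183.255) does not contain 71.126.55.19
  71.126.60.0/22 (71.126.60.0 - 71.126.63.255) does not contain 71.126.55.19
  71.124.0.0/16 (71.124.0.0 - 71.124.255.255) does not contain 71.126.55.19
Longest matching prefix is /15 -> next hop Router X.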